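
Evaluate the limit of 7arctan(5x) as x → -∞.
Evaluate the dominant behaviour as x → -∞; each term tends to a finite value or vanishes.
Limit = -7·π/2.

Final answer: -7·π/2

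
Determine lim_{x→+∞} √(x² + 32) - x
This is an ∞ − ∞ indeterminate form.
Multiply and divide by the conjugate √(x²+32) + x; the x² terms cancel, leaving 32/(√(x²+32)+x) → 0.
Limit = 0.

Final answer: 0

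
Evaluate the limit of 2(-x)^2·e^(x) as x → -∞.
This is a 0·∞ indeterminate form at x → -∞.
Rewrite the product as 2(-x)^2 / e^(-x) (an ∞/∞ form) and apply L'Hôpital, or use the standard hierarchy e^(|x|) ≫ |(-x)^2| as x → -∞.
The indeterminate product → 0, so the limit = 0.

Final answer: 0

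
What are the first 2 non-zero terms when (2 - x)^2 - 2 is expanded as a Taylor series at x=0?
2 - 4·x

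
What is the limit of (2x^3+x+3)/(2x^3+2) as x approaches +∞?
This is an ∞/∞ indeterminate form as x → +∞.
Divide numerator and denominator by x^3 and let the lower-order terms vanish; the leading terms give 2/2 = 1.
Limit = 1.

Final answer: 1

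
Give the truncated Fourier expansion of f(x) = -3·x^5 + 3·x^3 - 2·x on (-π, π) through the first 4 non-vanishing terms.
(-760 - 6·π^4 + 126·π^2)·sin(x) + (-18·π^2 + 29 + 3·π^4)·sin(2·x) + (-2·π^4 - 152/27 + 58·π^2/9)·sin(3·x) + (-27·π^2/8 + 145/64 + 3·π^4/2)·sin(4·x)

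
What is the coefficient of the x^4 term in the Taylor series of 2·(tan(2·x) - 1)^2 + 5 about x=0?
Expand to order 4: 2·(tan(2·x) - 1)^2 + 5 = 64·x^4/3 - 32·x^3/3 + 8·x^2 - 8·x + 7 + O(x^5).
The coefficient of x^4 is 64/3.

Final answer: 64/3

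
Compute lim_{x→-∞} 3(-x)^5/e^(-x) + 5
The quotient is an ∞/∞ indeterminate form as x → -∞.
Compare growth rates of the dominant terms (exponentials ≫ polynomials ≫ logarithms), or apply L'Hôpital's rule; the quotient → 0.
Adding the constant: 0 + 5 = 5. Limit = 5.

Final answer: 5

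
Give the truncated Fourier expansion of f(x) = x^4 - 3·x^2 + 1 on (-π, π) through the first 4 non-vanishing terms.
(60 - 8·π^2)·cos(x) + (-6 + 2·π^2)·cos(2·x) + (52/27 - 8·π^2/9)·cos(3·x) - π^2 + 1 + π^4/5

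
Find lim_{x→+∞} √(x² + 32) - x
This is an ∞ − ∞ indeterminate form.
Multiply and divide by the conjugate √(x²+32) + x; the x² terms cancel, leaving 32/(√(x²+32)+x) → 0.
Limit = 0.

Final answer: 0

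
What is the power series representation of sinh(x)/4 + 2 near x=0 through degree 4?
x^3/24 + x/4 + 2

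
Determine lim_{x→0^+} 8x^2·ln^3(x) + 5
The product is a 0·∞ indeterminate form at x → 0⁺.
Rewrite the product as 8·ln^3(x) / x^(-2) and apply L'Hôpital, or use the standard hierarchy x^(-2) ≫ |ln x|^3 as x → 0⁺.
The indeterminate product → 0, so the limit = 5.

Final answer: 5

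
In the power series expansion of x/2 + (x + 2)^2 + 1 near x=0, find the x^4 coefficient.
Expand to order 4: x/2 + (x + 2)^2 + 1 = x^2 + 9·x/2 + 5 + O(x^5).
The coefficient of x^4 is 0.

Final answer: 0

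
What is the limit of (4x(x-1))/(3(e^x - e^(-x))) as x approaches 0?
Both numerator and denominator → 0 as x → 0; this is a 0/0 indeterminate form.
Expand each to leading order near x = 0: numerator ~ -4·x, denominator ~ 6·x.
The limit of the ratio is -2/3.

Final answer: -2/3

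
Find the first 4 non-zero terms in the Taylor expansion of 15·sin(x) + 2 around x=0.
x^5/8 - 5·x^3/2 + 15·x + 2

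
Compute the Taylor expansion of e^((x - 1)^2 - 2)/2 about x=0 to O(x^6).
-13·x^5·e^(-1)/10 + 19·x^4·e^(-1)/12 - 5·x^3·e^(-1)/3 + 3·x^2·e^(-1)/2 - x·e^(-1) + e^(-1)/2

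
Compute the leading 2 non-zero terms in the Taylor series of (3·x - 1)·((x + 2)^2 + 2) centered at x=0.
14·x - 6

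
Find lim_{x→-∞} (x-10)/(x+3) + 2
Evaluate the dominant behaviour as x → -∞; each term tends to a finite value or vanishes.
Limit = 3.

Final answer: 3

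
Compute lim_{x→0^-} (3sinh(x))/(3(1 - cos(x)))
Both numerator and denominator → 0 as x → 0^-; this is a 0/0 indeterminate form.
Expand each to leading order near x = 0: numerator ~ 3·x, denominator ~ 3·x^2/2.
The limit of the ratio is -∞.

Final answer: -∞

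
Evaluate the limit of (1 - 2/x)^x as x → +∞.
As x → +∞: this is the defining limit (1 - 2/x)^x → e^(-2).
Limit = e^(-2).

Final answer: e^(-2)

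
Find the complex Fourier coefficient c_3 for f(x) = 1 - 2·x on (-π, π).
Compute the real Fourier coefficients first: a_3 = 0, b_3 = -4/3.
Then c_3 = (a_3 − i·b_3)/2 = 2·i/3.

Final answer: 2·i/3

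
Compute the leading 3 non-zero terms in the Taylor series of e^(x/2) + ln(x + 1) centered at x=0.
-3·x^2/8 + 3·x/2 + 1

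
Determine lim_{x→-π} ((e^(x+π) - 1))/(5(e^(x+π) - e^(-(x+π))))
Both numerator and denominator → 0 as x → -π; this is a 0/0 indeterminate form.
Expand each to leading order near x = -π: numerator ~ (x + π), denominator ~ 10·(x + π).
The limit of the ratio is 1/10.

Final answer: 1/10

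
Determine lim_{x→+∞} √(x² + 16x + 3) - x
This is an ∞ − ∞ indeterminate form.
Multiply and divide by the conjugate √(x²+16x + 3) + x; the x² terms cancel, leaving (16x + 3)/(√(x²+16x + 3)+x) → 16/2 = 8.
Limit = 8.

Final answer: 8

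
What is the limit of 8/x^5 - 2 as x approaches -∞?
Evaluate the dominant behaviour as x → -∞; each term tends to a finite value or vanishes.
Limit = -2.

Final answer: -2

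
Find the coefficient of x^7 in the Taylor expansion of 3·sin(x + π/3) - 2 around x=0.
Expand to order 7: 3·sin(x + π/3) - 2 = -x^7/3360 - √(3)·x^6/480 + x^5/80 + √(3)·x^4/16 - x^3/4 - 3·√(3)·x^2/4 + 3·x/2 - 2 + 3·√(3)/2 + O(x^8).
The coefficient of x^7 is -1/3360.

Final answer: -1/3360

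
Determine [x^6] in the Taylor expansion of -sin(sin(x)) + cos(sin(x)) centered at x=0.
Expand to order 6: -sin(sin(x)) + cos(sin(x)) = -37·x^6/720 - x^5/10 + 5·x^4/24 + x^3/3 - x^2/2 - x + 1 + O(x^7).
The coefficient of x^6 is -37/720.

Final answer: -37/720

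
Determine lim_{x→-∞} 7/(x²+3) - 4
Evaluate the dominant behaviour as x → -∞; each term tends to a finite value or vanishes.
Limit = -4.

Final answer: -4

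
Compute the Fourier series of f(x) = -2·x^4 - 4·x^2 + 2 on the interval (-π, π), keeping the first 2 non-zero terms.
(-80 + 16·π^2)·cos(x) - 2·π^4/5 - 4·π^2/3 + 2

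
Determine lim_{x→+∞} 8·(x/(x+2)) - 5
Evaluate the dominant behaviour as x → +∞; each term tends to a finite value or vanishes.
Limit = 3.

Final answer: 3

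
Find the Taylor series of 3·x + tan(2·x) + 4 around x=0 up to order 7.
2176·x^7/315 + 64·x^5/15 + 8·x^3/3 + 5·x + 4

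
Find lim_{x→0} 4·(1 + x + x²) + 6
Direct substitution at x = 0 gives 10.

Final answer: 10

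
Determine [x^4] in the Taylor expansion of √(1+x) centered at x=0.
Expand to order 4: √(1+x) = -5·x^4/128 + x^3/16 - x^2/8 + x/2 + 1 + O(x^5).
The coefficient of x^4 is -5/128.

Final answer: -5/128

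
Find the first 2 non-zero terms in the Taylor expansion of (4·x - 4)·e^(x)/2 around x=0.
x^2 - 2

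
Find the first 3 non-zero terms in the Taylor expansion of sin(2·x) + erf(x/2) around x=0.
x^5·(1/(160·√(π)) + 4/15) + x^3·(-4/3 - 1/(12·√(π))) + x·(1/√(π) + 2)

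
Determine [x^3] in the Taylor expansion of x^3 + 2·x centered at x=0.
Expand to order 3: x^3 + 2·x = x^3 + 2·x + O(x^4).
The coefficient of x^3 is 1.

Final answer: 1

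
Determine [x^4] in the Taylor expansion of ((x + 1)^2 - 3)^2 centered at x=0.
Expand to order 4: ((x + 1)^2 - 3)^2 = x^4 + 4·x^3 - 8·x + 4 + O(x^5).
The coefficient of x^4 is 1.

Final answer: 1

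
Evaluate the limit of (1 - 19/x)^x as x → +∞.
As x → +∞: this is the defining limit (1 - 19/x)^x → e^(-19).
Limit = e^(-19).

Final answer: e^(-19)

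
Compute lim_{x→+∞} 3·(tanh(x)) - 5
Evaluate the dominant behaviour as x → +∞; each term tends to a finite value or vanishes.
Limit = -2.

Final answer: -2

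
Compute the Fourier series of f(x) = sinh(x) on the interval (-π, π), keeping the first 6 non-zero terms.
sin(x)·sinh(π)/π - 4·sin(2·x)·sinh(π)/(5·π) + 3·sin(3·x)·sinh(π)/(5·π) - 8·sin(4·x)·sinh(π)/(17·π) + 5·sin(5·x)·sinh(π)/(13·π) - 12·sin(6·x)·sinh(π)/(37·π)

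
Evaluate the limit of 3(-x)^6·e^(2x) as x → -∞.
This is a 0·∞ indeterminate form at x → -∞.
Rewrite the product as 3(-x)^6 / e^(-2x) (an ∞/∞ form) and apply L'Hôpital, or use the standard hierarchy e^(2|x|) ≫ |(-x)^6| as x → -∞.
The indeterminate product → 0, so the limit = 0.

Final answer: 0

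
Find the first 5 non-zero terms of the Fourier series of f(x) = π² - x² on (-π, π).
4·cos(x) - cos(2·x) + 4·cos(3·x)/9 - cos(4·x)/4 + 2·π^2/3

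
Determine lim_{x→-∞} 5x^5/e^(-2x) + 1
The quotient is an ∞/∞ indeterminate form as x → -∞.
Compare growth rates of the dominant terms (exponentials ≫ polynomials ≫ logarithms), or apply L'Hôpital's rule; the quotient → 0.
Adding the constant: 0 + 1 = 1. Limit = 1.

Final answer: 1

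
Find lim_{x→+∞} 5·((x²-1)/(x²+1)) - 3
Evaluate the dominant behaviour as x → +∞; each term tends to a finite value or vanishes.
Limit = 2.

Final answer: 2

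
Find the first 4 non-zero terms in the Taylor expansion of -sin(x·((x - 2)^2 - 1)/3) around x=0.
-2·x^4/3 - x^3/6 + 4·x^2/3 - x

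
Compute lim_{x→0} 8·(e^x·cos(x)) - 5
Direct substitution at x = 0 gives 3.

Final answer: 3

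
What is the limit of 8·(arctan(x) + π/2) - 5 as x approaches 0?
Direct substitution at x = 0 gives -5 + 4·π.

Final answer: -5 + 4·π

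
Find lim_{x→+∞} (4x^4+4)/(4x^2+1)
This is an ∞/∞ indeterminate form as x → +∞.
Divide numerator and denominator by x^4 and let the lower-order terms vanish; the numerator's degree 4 exceeds the denominator's degree 2, so the quotient diverges.
Limit = ∞.

Final answer: ∞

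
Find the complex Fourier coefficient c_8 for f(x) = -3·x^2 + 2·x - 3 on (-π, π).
Compute the real Fourier coefficients first: a_8 = -3/16, b_8 = -1/2.
Then c_8 = (a_8 − i·b_8)/2 = -3/32 + i/4.

Final answer: -3/32 + i/4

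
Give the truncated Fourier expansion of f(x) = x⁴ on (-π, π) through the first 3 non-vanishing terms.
(48 - 8·π^2)·cos(x) + (-3 + 2·π^2)·cos(2·x) + π^4/5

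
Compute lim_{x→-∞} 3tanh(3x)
Evaluate the dominant behaviour as x → -∞; each term tends to a finite value or vanishes.
Limit = -3.

Final answer: -3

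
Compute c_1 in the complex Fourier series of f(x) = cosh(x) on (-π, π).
Compute the real Fourier coefficients first: a_1 = -sinh(π)/π, b_1 = 0.
Then c_1 = (a_1 − i·b_1)/2 = -sinh(π)/(2·π).

Final answer: -sinh(π)/(2·π)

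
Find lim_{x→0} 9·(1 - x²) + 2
Direct substitution at x = 0 gives 11.

Final answer: 11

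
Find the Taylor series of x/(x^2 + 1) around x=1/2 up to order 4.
2/5 + 12·(x - 1/2)/25 - 88·(x - 1/2)^2/125 + 112·(x - 1/2)^3/625 + 1312·(x - 1/2)^4/3125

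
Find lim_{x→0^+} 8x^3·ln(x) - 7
The product is a 0·∞ indeterminate form at x → 0⁺.
Rewrite the product as 8·ln(x) / x^(-3) and apply L'Hôpital, or use the standard hierarchy x^(-3) ≫ |ln x| as x → 0⁺.
The indeterminate product → 0, so the limit = -7.

Final answer: -7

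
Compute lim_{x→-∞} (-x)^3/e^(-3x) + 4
The quotient is an ∞/∞ indeterminate form as x → -∞.
Compare growth rates of the dominant terms (exponentials ≫ polynomials ≫ logarithms), or apply L'Hôpital's rule; the quotient → 0.
Adding the constant: 0 + 4 = 4. Limit = 4.

Final answer: 4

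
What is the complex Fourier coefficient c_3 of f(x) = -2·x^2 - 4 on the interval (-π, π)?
Compute the real Fourier coefficients first: a_3 = 8/9, b_3 = 0.
Then c_3 = (a_3 − i·b_3)/2 = 4/9.

Final answer: 4/9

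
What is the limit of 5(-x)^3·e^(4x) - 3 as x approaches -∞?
The product is a 0·∞ indeterminate form at x → -∞.
Rewrite the product as 5(-x)^3 / e^(-4x) (an ∞/∞ form) and apply L'Hôpital, or use the standard hierarchy e^(4|x|) ≫ |(-x)^3| as x → -∞.
The indeterminate product → 0, so the limit = -3.

Final answer: -3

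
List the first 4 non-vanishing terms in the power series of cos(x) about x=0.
-x^6/720 + x^4/24 - x^2/2 + 1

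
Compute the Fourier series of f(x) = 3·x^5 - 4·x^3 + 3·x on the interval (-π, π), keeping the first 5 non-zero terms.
(-128·π^2 + 6·π^4 + 774)·sin(x) + (-3·π^4 - 63/2 + 19·π^2)·sin(2·x) + (-64·π^2/9 + 182/27 + 2·π^4)·sin(3·x) + (-3·π^4/2 - 189/64 + 31·π^2/8)·sin(4·x) + (-64·π^2/25 + 1134/625 + 6·π^4/5)·sin(5·x)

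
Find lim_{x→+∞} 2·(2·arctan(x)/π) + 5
Evaluate the dominant behaviour as x → +∞; each term tends to a finite value or vanishes.
Limit = 7.

Final answer: 7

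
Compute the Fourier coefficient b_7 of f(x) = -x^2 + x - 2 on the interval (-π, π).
b_7 = (1/π) ∫_{-π}^{π} f(x)·sin(7x) dx.
Evaluate the integral (use parity and integration by parts as needed): b_7 = 2/7.

Final answer: 2/7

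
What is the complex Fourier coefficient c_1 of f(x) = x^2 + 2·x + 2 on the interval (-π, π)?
Compute the real Fourier coefficients first: a_1 = -4, b_1 = 4.
Then c_1 = (a_1 − i·b_1)/2 = -2 - 2·i.

Final answer: -2 - 2·i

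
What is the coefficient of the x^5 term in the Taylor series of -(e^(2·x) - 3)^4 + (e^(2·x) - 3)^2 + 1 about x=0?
Expand to order 5: -(e^(2·x) - 3)^4 + (e^(2·x) - 3)^2 + 1 = 1192·x^5/15 - 20·x^4 - 248·x^3/3 - 36·x^2 + 56·x - 11 + O(x^6).
The coefficient of x^5 is 1192/15.

Final answer: 1192/15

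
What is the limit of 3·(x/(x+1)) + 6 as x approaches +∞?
Evaluate the dominant behaviour as x → +∞; each term tends to a finite value or vanishes.
Limit = 9.

Final answer: 9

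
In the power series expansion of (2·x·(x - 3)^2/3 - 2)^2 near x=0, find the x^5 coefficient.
Expand to order 5: (2·x·(x - 3)^2/3 - 2)^2 = -16·x^5/3 + 24·x^4 - 152·x^3/3 + 52·x^2 - 24·x + 4 + O(x^6).
The coefficient of x^5 is -16/3.

Final answer: -16/3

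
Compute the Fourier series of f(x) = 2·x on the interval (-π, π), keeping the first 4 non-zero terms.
4·sin(x) - 2·sin(2·x) + 4·sin(3·x)/3 - sin(4·x)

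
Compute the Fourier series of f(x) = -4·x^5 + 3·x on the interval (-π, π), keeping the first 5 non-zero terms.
(-954 - 8·π^4 + 160·π^2)·sin(x) + (-20·π^2 + 27 + 4·π^4)·sin(2·x) + (-8·π^4/3 - 158/81 + 160·π^2/27)·sin(3·x) + (-5·π^2/2 - 9/16 + 2·π^4)·sin(4·x) + (-8·π^4/5 + 558/625 + 32·π^2/25)·sin(5·x)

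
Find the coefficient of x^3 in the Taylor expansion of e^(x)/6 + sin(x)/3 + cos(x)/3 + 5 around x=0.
Expand to order 3: e^(x)/6 + sin(x)/3 + cos(x)/3 + 5 = -x^3/36 - x^2/12 + x/2 + 11/2 + O(x^4).
The coefficient of x^3 is -1/36.

Final answer: -1/36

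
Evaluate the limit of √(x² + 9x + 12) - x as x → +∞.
This is an ∞ − ∞ indeterminate form.
Multiply and divide by the conjugate √(x²+9x + 12) + x; the x² terms cancel, leaving (9x + 12)/(√(x²+9x + 12)+x) → 9/2.
Limit = 9/2.

Final answer: 9/2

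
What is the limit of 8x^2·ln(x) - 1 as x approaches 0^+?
The product is a 0·∞ indeterminate form at x → 0⁺.
Rewrite the product as 8·ln(x) / x^(-2) and apply L'Hôpital, or use the standard hierarchy x^(-2) ≫ |ln x| as x → 0⁺.
The indeterminate product → 0, so the limit = -1.

Final answer: -1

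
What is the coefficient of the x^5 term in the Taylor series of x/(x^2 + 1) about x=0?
Expand to order 5: x/(x^2 + 1) = x^5 - x^3 + x + O(x^6).
The coefficient of x^5 is 1.

Final answer: 1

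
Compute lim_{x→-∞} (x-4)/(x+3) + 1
Evaluate the dominant behaviour as x → -∞; each term tends to a finite value or vanishes.
Limit = 2.

Final answer: 2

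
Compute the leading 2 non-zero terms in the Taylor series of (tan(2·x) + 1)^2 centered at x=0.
4·x + 1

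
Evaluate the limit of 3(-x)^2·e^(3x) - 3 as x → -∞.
The product is a 0·∞ indeterminate form at x → -∞.
Rewrite the product as 3(-x)^2 / e^(-3x) (an ∞/∞ form) and apply L'Hôpital, or use the standard hierarchy e^(3|x|) ≫ |(-x)^2| as x → -∞.
The indeterminate product → 0, so the limit = -3.

Final answer: -3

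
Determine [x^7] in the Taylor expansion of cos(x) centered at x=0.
Expand to order 7: cos(x) = -x^6/720 + x^4/24 - x^2/2 + 1 + O(x^8).
The coefficient of x^7 is 0.

Final answer: 0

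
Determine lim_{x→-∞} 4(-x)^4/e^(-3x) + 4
The quotient is an ∞/∞ indeterminate form as x → -∞.
Compare growth rates of the dominant terms (exponentials ≫ polynomials ≫ logarithms), or apply L'Hôpital's rule; the quotient → 0.
Adding the constant: 0 + 4 = 4. Limit = 4.

Final answer: 4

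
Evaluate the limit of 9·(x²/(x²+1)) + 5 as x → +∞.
Evaluate the dominant behaviour as x → +∞; each term tends to a finite value or vanishes.
Limit = 14.

Final answer: 14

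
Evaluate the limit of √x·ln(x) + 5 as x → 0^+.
The product is a 0·∞ indeterminate form at x → 0⁺.
Rewrite the product as ln(x) / x^(-1/2) and apply L'Hôpital, or use the standard hierarchy x^(-1/2) ≫ |ln x| as x → 0⁺.
The indeterminate product → 0, so the limit = 5.

Final answer: 5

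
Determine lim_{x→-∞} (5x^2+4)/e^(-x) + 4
The quotient is an ∞/∞ indeterminate form as x → -∞.
Compare growth rates of the dominant terms (exponentials ≫ polynomials ≫ logarithms), or apply L'Hôpital's rule; the quotient → 0.
Adding the constant: 0 + 4 = 4. Limit = 4.

Final answer: 4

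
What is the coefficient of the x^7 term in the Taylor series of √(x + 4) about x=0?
Expand to order 7: √(x + 4) = 33·x^7/16777216 - 21·x^6/2097152 + 7·x^5/131072 - 5·x^4/16384 + x^3/512 - x^2/64 + x/4 + 2 + O(x^8).
The coefficient of x^7 is 33/16777216.

Final answer: 33/16777216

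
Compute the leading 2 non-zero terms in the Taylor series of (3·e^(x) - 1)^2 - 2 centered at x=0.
12·x + 2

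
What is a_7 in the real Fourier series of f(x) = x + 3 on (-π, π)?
a_7 = (1/π) ∫_{-π}^{π} f(x)·cos(7x) dx.
Evaluate the integral (use parity and integration by parts as needed): a_7 = 0.

Final answer: 0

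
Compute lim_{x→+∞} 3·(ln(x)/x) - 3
Evaluate the dominant behaviour as x → +∞; each term tends to a finite value or vanishes.
Limit = -3.

Final answer: -3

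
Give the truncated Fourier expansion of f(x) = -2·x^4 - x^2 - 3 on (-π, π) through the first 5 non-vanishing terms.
(-92 + 16·π^2)·cos(x) + (5 - 4·π^2)·cos(2·x) + (-20/27 + 16·π^2/9)·cos(3·x) + (1/8 - π^2)·cos(4·x) - 2·π^4/5 - π^2/3 - 3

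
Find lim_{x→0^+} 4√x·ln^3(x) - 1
The product is a 0·∞ indeterminate form at x → 0⁺.
Rewrite the product as 4·ln^3(x) / x^(-1/2) and apply L'Hôpital, or use the standard hierarchy x^(-1/2) ≫ |ln x|^3 as x → 0⁺.
The indeterminate product → 0, so the limit = -1.

Final answer: -1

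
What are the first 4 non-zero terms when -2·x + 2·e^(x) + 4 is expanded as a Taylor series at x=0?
x^4/12 + x^3/3 + x^2 + 6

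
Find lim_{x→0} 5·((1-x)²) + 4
Direct substitution at x = 0 gives 9.

Final answer: 9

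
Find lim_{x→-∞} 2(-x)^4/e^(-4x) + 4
The quotient is an ∞/∞ indeterminate form as x → -∞.
Compare growth rates of the dominant terms (exponentials ≫ polynomials ≫ logarithms), or apply L'Hôpital's rule; the quotient → 0.
Adding the constant: 0 + 4 = 4. Limit = 4.

Final answer: 4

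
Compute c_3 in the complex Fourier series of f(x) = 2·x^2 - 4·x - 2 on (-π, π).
Compute the real Fourier coefficients first: a_3 = -8/9, b_3 = -8/3.
Then c_3 = (a_3 − i·b_3)/2 = -4/9 + 4·i/3.

Final answer: -4/9 + 4·i/3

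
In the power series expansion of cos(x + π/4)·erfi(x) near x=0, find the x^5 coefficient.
Expand to order 5: cos(x + π/4)·erfi(x) = -√(2)·x^5/(40·√(π)) - √(2)·x^4/(6·√(π)) - √(2)·x^3/(6·√(π)) - √(2)·x^2/√(π) + √(2)·x/√(π) + O(x^6).
The coefficient of x^5 is -√(2)/(40·√(π)).

Final answer: -√(2)/(40·√(π))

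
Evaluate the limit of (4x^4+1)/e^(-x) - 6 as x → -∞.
The quotient is an ∞/∞ indeterminate form as x → -∞.
Compare growth rates of the dominant terms (exponentials ≫ polynomials ≫ logarithms), or apply L'Hôpital's rule; the quotient → 0.
Adding the constant: 0 - 6 = -6. Limit = -6.

Final answer: -6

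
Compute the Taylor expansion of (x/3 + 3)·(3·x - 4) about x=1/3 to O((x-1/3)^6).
-28/3 + 25·(x - 1/3)/3 + (x - 1/3)^2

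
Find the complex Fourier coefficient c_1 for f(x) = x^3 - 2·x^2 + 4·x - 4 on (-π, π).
Compute the real Fourier coefficients first: a_1 = 8, b_1 = -4 + 2·π^2.
Then c_1 = (a_1 − i·b_1)/2 = 4 - i·π^2 + 2·i.

Final answer: 4 - i·π^2 + 2·i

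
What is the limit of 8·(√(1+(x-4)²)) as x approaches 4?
Direct substitution at x = 4 gives 8.

Final answer: 8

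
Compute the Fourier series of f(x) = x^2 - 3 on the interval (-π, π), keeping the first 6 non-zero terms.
-4·cos(x) + cos(2·x) - 4·cos(3·x)/9 + cos(4·x)/4 - 4·cos(5·x)/25 - 3 + π^2/3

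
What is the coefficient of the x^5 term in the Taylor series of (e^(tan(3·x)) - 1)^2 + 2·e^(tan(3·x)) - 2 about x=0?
Expand to order 5: (e^(tan(3·x)) - 1)^2 + 2·e^(tan(3·x)) - 2 = 2268·x^5/5 + 162·x^4 + 54·x^3 + 18·x^2 + 6·x + O(x^6).
The coefficient of x^5 is 2268/5.

Final answer: 2268/5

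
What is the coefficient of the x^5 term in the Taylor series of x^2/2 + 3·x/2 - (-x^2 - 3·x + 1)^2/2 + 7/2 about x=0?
Expand to order 5: x^2/2 + 3·x/2 - (-x^2 - 3·x + 1)^2/2 + 7/2 = -x^4/2 - 3·x^3 - 3·x^2 + 9·x/2 + 3 + O(x^6).
The coefficient of x^5 is 0.

Final answer: 0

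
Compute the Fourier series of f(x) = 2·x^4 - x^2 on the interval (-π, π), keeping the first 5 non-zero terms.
(100 - 16·π^2)·cos(x) + (-7 + 4·π^2)·cos(2·x) + (44/27 - 16·π^2/9)·cos(3·x) + (-5/8 + π^2)·cos(4·x) - π^2/3 + 2·π^4/5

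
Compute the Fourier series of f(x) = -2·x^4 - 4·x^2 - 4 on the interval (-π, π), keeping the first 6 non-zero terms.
(-80 + 16·π^2)·cos(x) + (2 - 4·π^2)·cos(2·x) + (16/27 + 16·π^2/9)·cos(3·x) + (-π^2 - 5/8)·cos(4·x) + (304/625 + 16·π^2/25)·cos(5·x) - 2·π^4/5 - 4·π^2/3 - 4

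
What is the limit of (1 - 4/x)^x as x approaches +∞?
As x → +∞: this is the defining limit (1 - 4/x)^x → e^(-4).
Limit = e^(-4).

Final answer: e^(-4)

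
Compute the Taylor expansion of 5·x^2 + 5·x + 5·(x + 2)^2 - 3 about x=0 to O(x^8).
10·x^2 + 25·x + 17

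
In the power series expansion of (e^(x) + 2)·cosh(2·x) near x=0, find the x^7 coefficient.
Expand to order 7: (e^(x) + 2)·cosh(2·x) = 1093·x^7/5040 + 493·x^6/720 + 121·x^5/120 + 73·x^4/24 + 13·x^3/6 + 13·x^2/2 + x + 3 + O(x^8).
The coefficient of x^7 is 1093/5040.

Final answer: 1093/5040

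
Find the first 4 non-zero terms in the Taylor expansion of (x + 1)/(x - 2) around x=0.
-3·x^3/16 - 3·x^2/8 - 3·x/4 - 1/2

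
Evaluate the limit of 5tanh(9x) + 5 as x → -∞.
Evaluate the dominant behaviour as x → -∞; each term tends to a finite value or vanishes.
Limit = 0.

Final answer: 0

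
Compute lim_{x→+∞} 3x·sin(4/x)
As x → +∞: let u = 4/x → 0⁺; then 3·x·sin(4/x) = 3·4·sin(u)/u → 3·4·1 = 12.
Limit = 12.

Final answer: 12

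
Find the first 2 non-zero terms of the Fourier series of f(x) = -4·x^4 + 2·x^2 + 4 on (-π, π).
(-200 + 32·π^2)·cos(x) - 4·π^4/5 + 4 + 2·π^2/3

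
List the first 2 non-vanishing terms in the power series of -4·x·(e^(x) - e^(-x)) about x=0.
-4·x^4/3 - 8·x^2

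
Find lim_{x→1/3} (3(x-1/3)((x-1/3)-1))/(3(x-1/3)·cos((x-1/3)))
Both numerator and denominator → 0 as x → 1/3; this is a 0/0 indeterminate form.
Expand each to leading order near x = 1/3: numerator ~ -3·(x - 1/3), denominator ~ 3·(x - 1/3).
The limit of the ratio is -1.

Final answer: -1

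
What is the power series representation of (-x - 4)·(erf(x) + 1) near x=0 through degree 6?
-x^6/(5·√(π)) - 4·x^5/(5·√(π)) + 2·x^4/(3·√(π)) + 8·x^3/(3·√(π)) - 2·x^2/√(π) + x·(-8/√(π) - 1) - 4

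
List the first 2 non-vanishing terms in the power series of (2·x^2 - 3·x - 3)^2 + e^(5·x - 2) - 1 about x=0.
x·(5·e^(-2) + 18) + e^(-2) + 8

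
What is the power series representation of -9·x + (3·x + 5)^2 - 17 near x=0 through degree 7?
9·x^2 + 21·x + 8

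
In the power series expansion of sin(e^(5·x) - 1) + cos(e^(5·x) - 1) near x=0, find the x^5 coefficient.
Expand to order 5: sin(e^(5·x) - 1) + cos(e^(5·x) - 1) = -4375·x^5/6 - 6875·x^4/24 - 125·x^3/2 + 5·x + 1 + O(x^6).
The coefficient of x^5 is -4375/6.

Final answer: -4375/6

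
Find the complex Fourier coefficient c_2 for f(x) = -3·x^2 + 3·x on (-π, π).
Compute the real Fourier coefficients first: a_2 = -3, b_2 = -3.
Then c_2 = (a_2 − i·b_2)/2 = -3/2 + 3·i/2.

Final answer: -3/2 + 3·i/2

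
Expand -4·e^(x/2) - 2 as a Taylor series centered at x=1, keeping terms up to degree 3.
-4·e^(1/2) - 2 - 2·e^(1/2)·(x - 1) - e^(1/2)·(x - 1)^2/2 - e^(1/2)·(x - 1)^3/12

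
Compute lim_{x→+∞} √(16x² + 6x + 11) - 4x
As x → +∞: multiply by the conjugate to get (6x+11)/(√(16x²+6x+11)+4x); the denominator ~ 8x, so the limit is 6/8 = 3/4.
Limit = 3/4.

Final answer: 3/4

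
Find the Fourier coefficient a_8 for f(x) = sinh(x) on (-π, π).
a_8 = (1/π) ∫_{-π}^{π} f(x)·cos(8x) dx.
Evaluate the integral (use parity and integration by parts as needed): a_8 = 0.

Final answer: 0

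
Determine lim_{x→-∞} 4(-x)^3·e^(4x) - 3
The product is a 0·∞ indeterminate form at x → -∞.
Rewrite the product as 4(-x)^3 / e^(-4x) (an ∞/∞ form) and apply L'Hôpital, or use the standard hierarchy e^(4|x|) ≫ |(-x)^3| as x → -∞.
The indeterminate product → 0, so the limit = -3.

Final answer: -3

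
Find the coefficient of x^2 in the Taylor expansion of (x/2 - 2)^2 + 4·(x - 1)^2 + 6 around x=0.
Expand to order 2: (x/2 - 2)^2 + 4·(x - 1)^2 + 6 = 17·x^2/4 - 10·x + 14 + O(x^3).
The coefficient of x^2 is 17/4.

Final answer: 17/4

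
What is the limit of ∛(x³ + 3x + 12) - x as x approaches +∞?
This is an ∞ − ∞ indeterminate form.
Multiply by (A² + AB + B²)/(A² + AB + B²) where A = ∛(x³+3x + 12), B = x to use A³ − B³ = (A−B)(A²+AB+B²); the x³ terms cancel, leaving (3x + 12)/(A²+AB+B²) with denominator ~ 3x², so the limit is 0.
Limit = 0.

Final answer: 0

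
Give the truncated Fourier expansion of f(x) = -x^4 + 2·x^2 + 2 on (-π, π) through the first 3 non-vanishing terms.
(-56 + 8·π^2)·cos(x) + (5 - 2·π^2)·cos(2·x) - π^4/5 + 2 + 2·π^2/3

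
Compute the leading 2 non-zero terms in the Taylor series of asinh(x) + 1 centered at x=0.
x + 1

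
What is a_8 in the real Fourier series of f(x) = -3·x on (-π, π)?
a_8 = (1/π) ∫_{-π}^{π} f(x)·cos(8x) dx.
Evaluate the integral (use parity and integration by parts as needed): a_8 = 0.

Final answer: 0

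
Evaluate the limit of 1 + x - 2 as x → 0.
Direct substitution at x = 0 gives -1.

Final answer: -1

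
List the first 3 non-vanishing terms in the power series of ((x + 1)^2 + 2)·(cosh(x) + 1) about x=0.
7·x^2/2 + 4·x + 6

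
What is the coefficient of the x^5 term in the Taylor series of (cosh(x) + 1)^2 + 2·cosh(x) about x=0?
Expand to order 5: (cosh(x) + 1)^2 + 2·cosh(x) = x^4/2 + 3·x^2 + 6 + O(x^6).
The coefficient of x^5 is 0.

Final answer: 0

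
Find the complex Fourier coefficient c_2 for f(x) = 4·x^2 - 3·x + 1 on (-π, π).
Compute the real Fourier coefficients first: a_2 = 4, b_2 = 3.
Then c_2 = (a_2 − i·b_2)/2 = 2 - 3·i/2.

Final answer: 2 - 3·i/2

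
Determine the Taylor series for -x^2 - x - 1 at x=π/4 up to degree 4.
-1 - π/4 - π^2/16 + (-π/2 - 1)·(x - π/4) - (x - π/4)^2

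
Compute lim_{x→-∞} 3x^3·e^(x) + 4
The product is a 0·∞ indeterminate form at x → -∞.
Rewrite the product as 3x^3 / e^(-x) (an ∞/∞ form) and apply L'Hôpital, or use the standard hierarchy e^(|x|) ≫ |x^3| as x → -∞.
The indeterminate product → 0, so the limit = 4.

Final answer: 4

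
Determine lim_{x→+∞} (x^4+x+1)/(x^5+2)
This is an ∞/∞ indeterminate form as x → +∞.
Divide numerator and denominator by x^5 and let the lower-order terms vanish; the numerator's degree 4 is below the denominator's degree 5, so the quotient → 0.
Limit = 0.

Final answer: 0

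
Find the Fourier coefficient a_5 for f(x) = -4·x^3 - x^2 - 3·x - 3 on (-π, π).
a_5 = (1/π) ∫_{-π}^{π} f(x)·cos(5x) dx.
Evaluate the integral (use parity and integration by parts as needed): a_5 = 4/25.

Final answer: 4/25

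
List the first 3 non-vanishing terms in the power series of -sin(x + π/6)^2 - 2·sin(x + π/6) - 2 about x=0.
√(3)·x^3/2 - 3·√(3)·x/2 - 13/4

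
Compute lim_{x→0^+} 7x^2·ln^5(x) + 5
The product is a 0·∞ indeterminate form at x → 0⁺.
Rewrite the product as 7·ln^5(x) / x^(-2) and apply L'Hôpital, or use the standard hierarchy x^(-2) ≫ |ln x|^5 as x → 0⁺.
The indeterminate product → 0, so the limit = 5.

Final answer: 5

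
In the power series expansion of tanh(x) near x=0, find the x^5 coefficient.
Expand to order 5: tanh(x) = 2·x^5/15 - x^3/3 + x + O(x^6).
The coefficient of x^5 is 2/15.

Final answer: 2/15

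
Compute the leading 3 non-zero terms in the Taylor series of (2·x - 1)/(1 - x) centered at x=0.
x^2 + x - 1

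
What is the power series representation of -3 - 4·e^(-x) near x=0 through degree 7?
x^7/1260 - x^6/180 + x^5/30 - x^4/6 + 2·x^3/3 - 2·x^2 + 4·x - 7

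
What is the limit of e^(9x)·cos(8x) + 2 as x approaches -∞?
Evaluate the dominant behaviour as x → -∞; each term tends to a finite value or vanishes.
Limit = 2.

Final answer: 2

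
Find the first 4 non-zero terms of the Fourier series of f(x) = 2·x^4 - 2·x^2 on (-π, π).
(104 - 16·π^2)·cos(x) + (-8 + 4·π^2)·cos(2·x) + (56/27 - 16·π^2/9)·cos(3·x) - 2·π^2/3 + 2·π^4/5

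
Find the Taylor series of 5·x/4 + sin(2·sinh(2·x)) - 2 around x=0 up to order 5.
-184·x^5/15 - 8·x^3 + 21·x/4 - 2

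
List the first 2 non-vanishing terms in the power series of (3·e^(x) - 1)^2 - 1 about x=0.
12·x + 3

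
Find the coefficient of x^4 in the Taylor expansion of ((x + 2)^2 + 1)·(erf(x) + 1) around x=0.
Expand to order 4: ((x + 2)^2 + 1)·(erf(x) + 1) = -8·x^4/(3·√(π)) - 4·x^3/(3·√(π)) + x^2·(1 + 8/√(π)) + x·(4 + 10/√(π)) + 5 + O(x^5).
The coefficient of x^4 is -8/(3·√(π)).

Final answer: -8/(3·√(π))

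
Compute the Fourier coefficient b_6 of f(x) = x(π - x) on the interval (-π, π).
b_6 = (1/π) ∫_{-π}^{π} f(x)·sin(6x) dx.
Evaluate the integral (use parity and integration by parts as needed): b_6 = -π/3.

Final answer: -π/3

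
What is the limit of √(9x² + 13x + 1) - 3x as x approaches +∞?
As x → +∞: multiply by the conjugate to get (13x+1)/(√(9x²+13x+1)+3x); the denominator ~ 6x, so the limit is 13/6.
Limit = 13/6.

Final answer: 13/6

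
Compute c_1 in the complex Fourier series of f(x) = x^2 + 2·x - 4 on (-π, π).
Compute the real Fourier coefficients first: a_1 = -4, b_1 = 4.
Then c_1 = (a_1 − i·b_1)/2 = -2 - 2·i.

Final answer: -2 - 2·i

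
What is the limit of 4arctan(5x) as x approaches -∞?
Evaluate the dominant behaviour as x → -∞; each term tends to a finite value or vanishes.
Limit = -2·π.

Final answer: -2·π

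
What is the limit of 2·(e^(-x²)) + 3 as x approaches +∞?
Evaluate the dominant behaviour as x → +∞; each term tends to a finite value or vanishes.
Limit = 3.

Final answer: 3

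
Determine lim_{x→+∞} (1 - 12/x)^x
As x → +∞: this is the defining limit (1 - 12/x)^x → e^(-12).
Limit = e^(-12).

Final answer: e^(-12)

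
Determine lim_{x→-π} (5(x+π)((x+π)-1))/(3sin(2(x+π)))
Both numerator and denominator → 0 as x → -π; this is a 0/0 indeterminate form.
Expand each to leading order near x = -π: numerator ~ -5·(x + π), denominator ~ 6·(x + π).
The limit of the ratio is -5/6.

Final answer: -5/6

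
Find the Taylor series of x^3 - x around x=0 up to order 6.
x^3 - x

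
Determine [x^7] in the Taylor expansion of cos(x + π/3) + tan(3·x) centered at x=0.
Expand to order 7: cos(x + π/3) + tan(3·x) = x^7·(√(3)/10080 + 4131/35) - x^6/1440 + x^5·(162/5 - √(3)/240) + x^4/48 + x^3·(√(3)/12 + 9) - x^2/4 + x·(3 - √(3)/2) + 1/2 + O(x^8).
The coefficient of x^7 is √(3)/10080 + 4131/35.

Final answer: √(3)/10080 + 4131/35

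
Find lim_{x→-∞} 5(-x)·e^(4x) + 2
The product is a 0·∞ indeterminate form at x → -∞.
Rewrite the product as 5(-x) / e^(-4x) (an ∞/∞ form) and apply L'Hôpital, or use the standard hierarchy e^(4|x|) ≫ |(-x)| as x → -∞.
The indeterminate product → 0, so the limit = 2.

Final answer: 2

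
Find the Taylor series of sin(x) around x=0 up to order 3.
-x^3/6 + x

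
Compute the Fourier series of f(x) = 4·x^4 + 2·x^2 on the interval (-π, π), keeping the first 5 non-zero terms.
(184 - 32·π^2)·cos(x) + (-10 + 8·π^2)·cos(2·x) + (40/27 - 32·π^2/9)·cos(3·x) + (-1/4 + 2·π^2)·cos(4·x) + 2·π^2/3 + 4·π^4/5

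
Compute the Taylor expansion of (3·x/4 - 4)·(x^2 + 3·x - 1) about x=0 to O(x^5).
3·x^3/4 - 7·x^2/4 - 51·x/4 + 4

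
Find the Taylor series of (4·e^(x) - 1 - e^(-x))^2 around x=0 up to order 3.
55·x^3/3 + 31·x^2 + 20·x + 4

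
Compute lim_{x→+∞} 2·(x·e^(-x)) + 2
Evaluate the dominant behaviour as x → +∞; each term tends to a finite value or vanishes.
Limit = 2.

Final answer: 2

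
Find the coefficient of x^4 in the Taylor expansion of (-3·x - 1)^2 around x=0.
Expand to order 4: (-3·x - 1)^2 = 9·x^2 + 6·x + 1 + O(x^5).
The coefficient of x^4 is 0.

Final answer: 0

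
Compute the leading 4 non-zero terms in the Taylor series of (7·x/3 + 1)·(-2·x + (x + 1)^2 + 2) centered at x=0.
7·x^3/3 + x^2 + 7·x + 3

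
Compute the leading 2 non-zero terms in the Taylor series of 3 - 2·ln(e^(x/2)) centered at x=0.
3 - x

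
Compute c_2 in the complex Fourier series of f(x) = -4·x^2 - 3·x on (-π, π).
Compute the real Fourier coefficients first: a_2 = -4, b_2 = 3.
Then c_2 = (a_2 − i·b_2)/2 = -2 - 3·i/2.

Final answer: -2 - 3·i/2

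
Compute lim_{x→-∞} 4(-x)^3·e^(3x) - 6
The product is a 0·∞ indeterminate form at x → -∞.
Rewrite the product as 4(-x)^3 / e^(-3x) (an ∞/∞ form) and apply L'Hôpital, or use the standard hierarchy e^(3|x|) ≫ |(-x)^3| as x → -∞.
The indeterminate product → 0, so the limit = -6.

Final answer: -6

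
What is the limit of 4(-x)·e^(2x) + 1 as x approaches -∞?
The product is a 0·∞ indeterminate form at x → -∞.
Rewrite the product as 4(-x) / e^(-2x) (an ∞/∞ form) and apply L'Hôpital, or use the standard hierarchy e^(2|x|) ≫ |(-x)| as x → -∞.
The indeterminate product → 0, so the limit = 1.

Final answer: 1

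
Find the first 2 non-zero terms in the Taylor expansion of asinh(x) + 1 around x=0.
x + 1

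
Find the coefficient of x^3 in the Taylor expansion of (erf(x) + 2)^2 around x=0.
Expand to order 3: (erf(x) + 2)^2 = -8·x^3/(3·√(π)) + 4·x^2/π + 8·x/√(π) + 4 + O(x^4).
The coefficient of x^3 is -8/(3·√(π)).

Final answer: -8/(3·√(π))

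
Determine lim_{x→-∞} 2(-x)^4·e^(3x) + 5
The product is a 0·∞ indeterminate form at x → -∞.
Rewrite the product as 2(-x)^4 / e^(-3x) (an ∞/∞ form) and apply L'Hôpital, or use the standard hierarchy e^(3|x|) ≫ |(-x)^4| as x → -∞.
The indeterminate product → 0, so the limit = 5.

Final answer: 5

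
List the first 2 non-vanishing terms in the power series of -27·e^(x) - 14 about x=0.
-27·x - 41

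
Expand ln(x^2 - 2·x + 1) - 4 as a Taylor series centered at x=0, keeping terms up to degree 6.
-x^6/3 - 2·x^5/5 - x^4/2 - 2·x^3/3 - x^2 - 2·x - 4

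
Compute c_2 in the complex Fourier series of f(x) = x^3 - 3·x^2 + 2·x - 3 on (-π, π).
Compute the real Fourier coefficients first: a_2 = -3, b_2 = -π^2 - 1/2.
Then c_2 = (a_2 − i·b_2)/2 = -3/2 + i/4 + i·π^2/2.

Final answer: -3/2 + i/4 + i·π^2/2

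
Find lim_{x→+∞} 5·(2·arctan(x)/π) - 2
Evaluate the dominant behaviour as x → +∞; each term tends to a finite value or vanishes.
Limit = 3.

Final answer: 3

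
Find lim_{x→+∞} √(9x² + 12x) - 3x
As x → +∞: multiply by the conjugate to get (12x)/(√(9x²+12x)+3x); the denominator ~ 6x, so the limit is 12/6 = 2.
Limit = 2.

Final answer: 2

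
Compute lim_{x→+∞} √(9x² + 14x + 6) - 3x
As x → +∞: multiply by the conjugate to get (14x+6)/(√(9x²+14x+6)+3x); the denominator ~ 6x, so the limit is 14/6 = 7/3.
Limit = 7/3.

Final answer: 7/3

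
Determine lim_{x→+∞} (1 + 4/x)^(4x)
As x → +∞: write (1 + 4/x)^(4x) = ((1 + 4/x)^x)^4 → (e^4)^4 = e^16.
Limit = e^(16).

Final answer: e^(16)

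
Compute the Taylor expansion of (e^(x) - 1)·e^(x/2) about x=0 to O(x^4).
13·x^3/24 + x^2 + x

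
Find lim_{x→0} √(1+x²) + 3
Direct substitution at x = 0 gives 4.

Final answer: 4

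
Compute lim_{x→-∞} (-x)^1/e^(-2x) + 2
The quotient is an ∞/∞ indeterminate form as x → -∞.
Compare growth rates of the dominant terms (exponentials ≫ polynomials ≫ logarithms), or apply L'Hôpital's rule; the quotient → 0.
Adding the constant: 0 + 2 = 2. Limit = 2.

Final answer: 2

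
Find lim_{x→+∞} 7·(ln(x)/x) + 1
Evaluate the dominant behaviour as x → +∞; each term tends to a finite value or vanishes.
Limit = 1.

Final answer: 1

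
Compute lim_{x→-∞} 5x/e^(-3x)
This is an ∞/∞ indeterminate form as x → -∞.
Compare growth rates of the dominant terms (exponentials ≫ polynomials ≫ logarithms), or apply L'Hôpital's rule; the quotient → 0.
Limit = 0.

Final answer: 0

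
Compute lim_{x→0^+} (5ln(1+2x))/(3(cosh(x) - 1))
Both numerator and denominator → 0 as x → 0^+; this is a 0/0 indeterminate form.
Expand each to leading order near x = 0: numerator ~ 10·x, denominator ~ 3·x^2/2.
The limit of the ratio is ∞.

Final answer: ∞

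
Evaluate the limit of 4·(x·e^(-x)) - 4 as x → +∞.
Evaluate the dominant behaviour as x → +∞; each term tends to a finite value or vanishes.
Limit = -4.

Final answer: -4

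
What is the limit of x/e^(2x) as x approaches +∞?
This is an ∞/∞ indeterminate form as x → +∞.
The exponential denominator e^(2x) dominates the polynomial numerator (e^x ≫ x as x → ∞), so the quotient → 0.
Limit = 0.

Final answer: 0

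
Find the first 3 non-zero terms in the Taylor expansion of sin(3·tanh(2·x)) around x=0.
1108·x^5/5 - 44·x^3 + 6·x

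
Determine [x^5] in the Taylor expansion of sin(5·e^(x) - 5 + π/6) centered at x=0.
Expand to order 5: sin(5·e^(x) - 5 + π/6) = x^5·(√(3)/48 + 1175/48) + x^4·(75/8 - 745·√(3)/48) + x^3·(-10·√(3) - 25/4) + x^2·(-25/4 + 5·√(3)/4) + 5·√(3)·x/2 + 1/2 + O(x^6).
The coefficient of x^5 is √(3)/48 + 1175/48.

Final answer: √(3)/48 + 1175/48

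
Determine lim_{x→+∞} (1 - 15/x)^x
As x → +∞: this is the defining limit (1 - 15/x)^x → e^(-15).
Limit = e^(-15).

Final answer: e^(-15)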